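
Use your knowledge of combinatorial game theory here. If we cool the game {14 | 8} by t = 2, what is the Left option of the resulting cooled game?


Original game: {14 | 8} (a switch {a | b} with a > b).
Cooling by t (for t below the temperature (a - b)/2 = 3) taxes each move by t: {a | b} cooled by t is {a - t | b + t}.
Cooling amount: t = 2
Cooled Left option: 14 - 2 = 12
Cooled Right option: 8 + 2 = 10
Cooled game: {12 | 10}
Left option = 12

12


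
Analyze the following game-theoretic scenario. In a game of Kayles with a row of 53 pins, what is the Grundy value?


Kayles: a move removes 1 or 2 adjacent pins from a contiguous row.
Removing pins from a row of k leaves two independent rows (a, b) with a + b = k - 1 (one pin) or a + b = k - 2 (two pins); an end removal gives a = 0.
By Sprague-Grundy, G(k) = mex{ G(a) XOR G(b) } over all these splits. G(0) = 0.
G(1): splits (0,0):0^0=0 -> mex({0}) = 1
G(2): splits (0,1):0^1=1 (0,0):0^0=0 -> mex({0, 1}) = 2
G(3): splits (0,2):0^2=2 (1,1):1^1=0 (0,1):0^1=1 -> mex({0, 1, 2}) = 3
G(4): splits (0,3):0^3=3 (1,2):1^2=3 (0,2):0^2=2 (1,1):1^1=0 -> mex({0, 2, 3}) = 1
G(5): splits (0,4):0^1=1 (1,3):1^3=2 (2,2):2^2=0 (0,3):0^3=3 (1,2):1^2=3 -> mex({0, 1, 2, 3}) = 4
G(6) = mex({0, 1, 2, 4}) = 3
G(7) = mex({0, 1, 3, 4, 5}) = 2
G(8) = mex({0, 2, 3, 5, 6}) = 1
G(9) = mex({0, 1, 2, 3, 6, 7}) = 4
G(10) = mex({0, 1, 3, 4, 5, 7}) = 2
G(11) = mex({0, 1, 2, 3, 4, 5}) = 6
G(12) = mex({0, 1, 2, 3, 5, 6, 7}) = 4
G(13) = mex({0, 2, 3, 4, 6, 7}) = 1
G(14) = mex({0, 1, 4, 5, 6, 7}) = 2
G(15) = mex({0, 1, 2, 3, 4, 5, 6}) = 7
G(16) = mex({0, 2, 3, 5, 6, 7}) = 1
G(17) = mex({0, 1, 2, 3, 5, 6, 7}) = 4
G(18) = mex({0, 1, 2, 4, 5, 6}) = 3
G(19) = mex({0, 1, 3, 4, 5, 7}) = 2
G(20) = mex({0, 2, 3, 4, 5, 6, 7}) = 1
G(21) = mex({0, 1, 2, 3, 5, 6, 7}) = 4
G(22) = mex({0, 1, 2, 3, 4, 5, 7}) = 6
G(23) = mex({0, 1, 2, 3, 4, 5, 6}) = 7
G(24) = mex({0, 1, 2, 3, 5, 6, 7}) = 4
G(25) = mex({0, 2, 3, 4, 6, 7}) = 1
G(26) = mex({0, 1, 3, 4, 5, 6, 7}) = 2
G(27) = mex({0, 1, 2, 3, 4, 5, 6, 7}) = 8
G(28) = mex({0, 1, 2, 3, 4, 6, 7, 8}) = 5
G(29) = mex({0, 1, 2, 3, 5, 6, 7, 8, 9}) = 4
G(30) = mex({0, 1, 2, 3, 4, 5, 6, 9, 10}) = 7
G(31) = mex({0, 1, 3, 4, 5, 7, 10, 11}) = 2
G(32) = mex({0, 2, 3, 4, 5, 6, 7, 9, 11}) = 1
G(33) = mex({0, 1, 2, 3, 4, 5, 6, 7, 9, 12}) = 8
G(34) = mex({0, 1, 2, 3, 4, 5, 7, 8, 11, 12}) = 6
G(35) = mex({0, 1, 2, 3, 4, 5, 6, 8, 9, 10, 11}) = 7
G(36) = mex({0, 1, 2, 3, 5, 6, 7, 9, 10}) = 4
G(37) = mex({0, 2, 3, 4, 6, 7, 9, 10, 11, 12}) = 1
G(38) = mex({0, 1, 3, 4, 5, 6, 7, 9, 10, 11, 12}) = 2
G(39) = mex({0, 1, 2, 4, 5, 6, 7, 9, 10, 12, 14}) = 3
G(40) = mex({0, 2, 3, 4, 6, 7, 11, 12, 14}) = 1
G(41) = mex({0, 1, 2, 3, 5, 6, 7, 9, 10, 11, 12}) = 4
G(42) = mex({0, 1, 2, 3, 4, 5, 6, 9, 10}) = 7
G(43) = mex({0, 1, 3, 4, 5, 7, 9, 10, 12, 15}) = 2
G(44) = mex({0, 2, 3, 4, 5, 6, 7, 9, 10, 12, 15}) = 1
G(45) = mex({0, 1, 2, 3, 4, 5, 6, 7, 9, 10, 12, 14}) = 8
G(46) = mex({0, 1, 3, 4, 5, 7, 8, 11, 12, 14}) = 2
G(47) = mex({0, 1, 2, 3, 4, 5, 6, 8, 9, 10, 11, 12}) = 7
G(48) = mex({0, 1, 2, 3, 5, 6, 7, 9, 10}) = 4
G(49) = mex({0, 2, 3, 4, 6, 7, 9, 10, 11, 12, 15}) = 1
G(50) = mex({0, 1, 4, 5, 6, 7, 9, 11, 12, 14, 15}) = 2
G(51) = mex({0, 1, 2, 3, 4, 5, 6, 7, 9, 12, 14, 15}) = 8
G(52) = mex({0, 2, 3, 4, 5, 6, 7, 8, 11, 12, 15}) = 1
G(53) = mex({0, 1, 2, 3, 5, 6, 7, 8, 9, 10, 11, 12}) = 4
Therefore G(53) = 4.

4


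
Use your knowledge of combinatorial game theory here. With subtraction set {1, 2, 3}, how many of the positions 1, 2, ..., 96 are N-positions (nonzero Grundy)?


Subtraction set S = {1, 2, 3}, so G(n) = n mod 4.
G(n) = 0 when n is a multiple of 4.
Multiples of 4 in [1, 96]: 24
N-positions (nonzero Grundy) = 96 - 24 = 72

72


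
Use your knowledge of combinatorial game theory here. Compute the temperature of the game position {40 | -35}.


The game is {40 | -35}, a switch {a | b} with numbers a > b.
Cooling {a | b} by t gives {a - t | b + t}, which stops being hot when a - t = b + t, i.e. at t = (a - b)/2. So the temperature of a switch is (a - b)/2.
Temperature = (Left option - Right option) / 2
= (40 - (-35)) / 2
= 75 / 2
= 75/2

75/2


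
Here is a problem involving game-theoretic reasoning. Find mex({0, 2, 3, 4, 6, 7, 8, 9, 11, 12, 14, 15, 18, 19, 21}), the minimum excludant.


Set = {0, 2, 3, 4, 6, 7, 8, 9, 11, 12, 14, 15, 18, 19, 21}
0 is in the set.
1 is NOT in the set. This is the mex.
mex = 1

1


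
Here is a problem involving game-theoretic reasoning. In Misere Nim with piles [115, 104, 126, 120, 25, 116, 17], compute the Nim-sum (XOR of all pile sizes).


We need the XOR (exclusive or) of all pile sizes.
After XOR-ing pile 1 (size 115): 0 XOR 115 = 115
After XOR-ing pile 2 (size 104): 115 XOR 104 = 27
After XOR-ing pile 3 (size 126): 27 XOR 126 = 101
After XOR-ing pile 4 (size 120): 101 XOR 120 = 29
After XOR-ing pile 5 (size 25): 29 XOR 25 = 4
After XOR-ing pile 6 (size 116): 4 XOR 116 = 112
After XOR-ing pile 7 (size 17): 112 XOR 17 = 97
The Nim-value of this position is 97.

97


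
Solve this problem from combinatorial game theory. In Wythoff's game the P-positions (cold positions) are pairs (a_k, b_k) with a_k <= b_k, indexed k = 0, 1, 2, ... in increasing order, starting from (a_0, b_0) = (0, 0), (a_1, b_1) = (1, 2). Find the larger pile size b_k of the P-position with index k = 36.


By Wythoff's theorem, a_k = floor(k * phi) and b_k = floor(k * phi^2) = a_k + k, where phi = (1 + sqrt(5))/2 is the golden ratio.
phi = (1 + sqrt(5))/2 = 1.618034
phi^2 = phi + 1 = 2.618034
k = 36
k * phi^2 = 36 * 2.618034 = 94.249224
b_36 = floor(k * phi^2) = 94 (check: a_36 + k = 58 + 36 = 94)

94


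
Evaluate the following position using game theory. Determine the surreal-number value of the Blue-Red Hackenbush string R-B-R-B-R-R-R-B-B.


Edges (from ground): R-B-R-B-R-R-R-B-B
By Berlekamp's sign-expansion rule, a Blue-Red Hackenbush stalk has the value of the surreal number whose sign sequence is the edge sequence with B -> + and R -> -.
Sign sequence: -+-+---++
Trace the sign expansion in the surreal number tree, starting from 0:
Edge 1: R (sign -) -> bounds (-inf, 0), value = -1
Edge 2: B (sign +) -> bounds (-1, 0), value = -1/2
Edge 3: R (sign -) -> bounds (-1, -1/2), value = -3/4
Edge 4: B (sign +) -> bounds (-3/4, -1/2), value = -5/8
Edge 5: R (sign -) -> bounds (-3/4, -5/8), value = -11/16
Edge 6: R (sign -) -> bounds (-3/4, -11/16), value = -23/32
Edge 7: R (sign -) -> bounds (-3/4, -23/32), value = -47/64
Edge 8: B (sign +) -> bounds (-47/64, -23/32), value = -93/128
Edge 9: B (sign +) -> bounds (-93/128, -23/32), value = -185/256
Game value = -185/256

-185/256


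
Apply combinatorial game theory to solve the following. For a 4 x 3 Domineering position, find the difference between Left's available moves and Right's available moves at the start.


Board is 4 x 3 (rows x cols).
Left (vertical) placements: (rows-1) * cols = 3 * 3 = 9
Right (horizontal) placements: rows * (cols-1) = 4 * 2 = 8
Advantage = Left - Right = 9 - 8 = 1

1


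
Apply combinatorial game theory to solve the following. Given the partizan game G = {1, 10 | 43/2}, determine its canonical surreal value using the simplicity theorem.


Left options: {1, 10}, max = 10
Right options: {43/2}, min = 43/2
All options are numbers and max(Left) < min(Right), so by the simplicity theorem the value is the simplest (earliest-born) number strictly between 10 and 43/2.
Integers 11 through 21 all lie strictly between 10 and 43/2.
Among integers, the simplest (lowest birthday = smallest |n|; 0 is born on day 0, +-n on day n) is 11.
No non-integer in the interval can be simpler: if x is a non-integer in the interval, then floor(x) or ceil(x) also lies in the interval (the interval contains an integer), and both are proper prefixes of x's sign expansion, i.e. born earlier. So the game value is 11.
Game value = 11

11


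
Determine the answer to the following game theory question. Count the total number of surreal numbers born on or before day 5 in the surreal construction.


Day 0: {|} = 0 is born. Count = 1.
Day n: the number of surreal numbers born by day n is 2^(n+1) - 1.
By day 0: 2^1 - 1 = 1
By day 1: 2^2 - 1 = 3
By day 2: 2^3 - 1 = 7
By day 3: 2^4 - 1 = 15
By day 4: 2^5 - 1 = 31
By day 5: 2^6 - 1 = 63
By day 5: 63 surreal numbers.

63


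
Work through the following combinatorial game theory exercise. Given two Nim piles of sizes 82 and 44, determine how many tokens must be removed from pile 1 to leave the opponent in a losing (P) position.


Piles: 82 and 44
Current XOR: 82 XOR 44 = 126 (non-zero, so this is an N-position).
To make the XOR zero, we need to find a move that balances the piles.
For pile 1 (size 82): target = 82 XOR 126 = 44
We reduce pile 1 from 82 to 44.
Tokens removed: 82 - 44 = 38
Verification: 44 XOR 44 = 0

38


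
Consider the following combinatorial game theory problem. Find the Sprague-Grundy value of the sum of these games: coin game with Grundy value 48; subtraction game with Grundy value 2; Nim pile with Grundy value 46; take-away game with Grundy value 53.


By the Sprague-Grundy theorem, the Grundy value of a sum of games is the XOR of individual Grundy values.
coin game: Grundy value = 48. Running XOR: 0 XOR 48 = 48
subtraction game: Grundy value = 2. Running XOR: 48 XOR 2 = 50
Nim pile: Grundy value = 46. Running XOR: 50 XOR 46 = 28
take-away game: Grundy value = 53. Running XOR: 28 XOR 53 = 41
The combined Grundy value is 41.

41


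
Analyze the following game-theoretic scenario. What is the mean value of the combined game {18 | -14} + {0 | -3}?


G1 = {18 | -14}, G2 = {0 | -3}
Each is a switch {a | b} with numbers a > b; its mean value is (a + b)/2, and mean value is additive over game sums: m(G1 + G2) = m(G1) + m(G2).
Mean of G1 = (18 + (-14))/2 = 4/2 = 2
Mean of G2 = (0 + (-3))/2 = -3/2 = -3/2
Mean of G1 + G2 = 2 + -3/2 = 1/2

1/2


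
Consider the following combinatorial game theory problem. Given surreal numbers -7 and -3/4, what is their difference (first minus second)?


x = -7, y = -3/4
Converting to common denominator: 4
x = -28/4, y = -3/4
x - y = -7 - -3/4 = -25/4

-25/4


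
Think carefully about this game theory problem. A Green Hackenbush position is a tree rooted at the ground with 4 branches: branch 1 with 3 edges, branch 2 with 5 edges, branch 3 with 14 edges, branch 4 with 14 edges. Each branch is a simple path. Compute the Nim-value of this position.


The tree has 4 branches from the ground vertex.
In Green Hackenbush, the Nim-value of a simple path of length k is k.
Branch 1: length 3, Nim-value = 3
Branch 2: length 5, Nim-value = 5
Branch 3: length 14, Nim-value = 14
Branch 4: length 14, Nim-value = 14
Total Nim-value = XOR of all branch values:
0 XOR 3 = 3
3 XOR 5 = 6
6 XOR 14 = 8
8 XOR 14 = 6
Nim-value of the tree = 6

6


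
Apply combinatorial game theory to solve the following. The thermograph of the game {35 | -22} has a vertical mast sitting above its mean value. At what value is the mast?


Game = {35 | -22}, a switch {a | b} with numbers a > b.
Its thermograph has left wall a - t and right wall b + t, which meet at t = (a - b)/2, where both equal (a + b)/2. So the mast (mean value) is at (a + b)/2.
Mean = (35 + (-22))/2 = 13/2 = 13/2

13/2


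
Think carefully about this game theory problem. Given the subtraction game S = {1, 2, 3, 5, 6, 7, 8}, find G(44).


The subtraction set is S = {1, 2, 3, 5, 6, 7, 8}.
G(k) = mex{ G(k - s) : s in S, s <= k }. We compute iteratively: G(0) = 0.
G(1) = mex({0}) = 1
G(2) = mex({0, 1}) = 2
G(3) = mex({0, 1, 2}) = 3
G(4) = mex({1, 2, 3}) = 0
G(5) = mex({0, 2, 3}) = 1
G(6) = mex({0, 1, 3}) = 2
G(7) = mex({0, 1, 2}) = 3
G(8) = mex({0, 1, 2, 3}) = 4
G(9) = mex({0, 1, 2, 3, 4}) = 5
G(10) = mex({0, 1, 2, 3, 4, 5}) = 6
G(11) = mex({0, 1, 2, 3, 4, 5, 6}) = 7
G(12) = mex({0, 1, 2, 3, 5, 6, 7}) = 4
G(13) = mex({1, 2, 3, 4, 6, 7}) = 0
G(14) = mex({0, 2, 3, 4, 5, 7}) = 1
G(15) = mex({0, 1, 3, 4, 5, 6}) = 2
G(16) = mex({0, 1, 2, 4, 5, 6, 7}) = 3
G(17) = mex({1, 2, 3, 4, 5, 6, 7}) = 0
G(18) = mex({0, 2, 3, 4, 6, 7}) = 1
G(19) = mex({0, 1, 3, 4, 7}) = 2
G(20) = mex({0, 1, 2, 4}) = 3
Observe that G(13)..G(20) = 0, 1, 2, 3, 0, 1, 2, 3 repeats G(0)..G(7) = 0, 1, 2, 3, 0, 1, 2, 3.
For k >= max(S) = 8, G(k) is determined by the previous 8 values G(k-8)..G(k-1); a window of 8 consecutive values has recurred shifted by 13, so by induction G(k + 13) = G(k) for all k >= 0: the sequence is periodic from the start with period 13.
One period: G(0..12) = 0, 1, 2, 3, 0, 1, 2, 3, 4, 5, 6, 7, 4.
44 mod 13 = 5, so G(44) = G(5) = 1.

1


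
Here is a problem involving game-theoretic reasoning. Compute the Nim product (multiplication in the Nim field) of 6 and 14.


Nim multiplication is bilinear over XOR: (u XOR v) * w = (u*w) XOR (v*w).
So we split each operand into its bit components and XOR the pairwise Nim products.
6 = 2 + 4 (as XOR of powers of 2).
14 = 2 + 4 + 8 (as XOR of powers of 2).
Using the standard Nim-product table on single bits:
  2*2 = 3,   2*4 = 8,   2*8 = 12,
  4*4 = 6,   4*8 = 11,  8*8 = 13,
and  1*x = x (identity), k*l = l*k (commutative).
Pairwise Nim products:
  2 * 2 = 3
  2 * 4 = 8
  2 * 8 = 12
  4 * 2 = 8
  4 * 4 = 6
  4 * 8 = 11
XOR them: 3 XOR 8 XOR 12 XOR 8 XOR 6 XOR 11 = 2.
Result: 6 * 14 = 2 (in Nim).

2


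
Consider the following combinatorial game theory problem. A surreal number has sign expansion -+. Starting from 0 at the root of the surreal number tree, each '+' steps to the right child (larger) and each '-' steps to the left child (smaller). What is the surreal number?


Sign expansion: -+
Rule: track bounds (lo, hi), initially (-inf, +inf). On '+', the current value becomes lo and we move to the simplest number in (value, hi): value + 1 if hi = +inf, otherwise the midpoint (value + hi)/2. On '-', the current value becomes hi and we move to value - 1 if lo = -inf, otherwise the midpoint (lo + value)/2.
Start at 0.
Step 1: sign = -, move left. Bounds: (-inf, 0). Value = -1
Step 2: sign = +, move right. Bounds: (-1, 0). Value = -1/2
The surreal number with sign expansion -+ is -1/2.

-1/2


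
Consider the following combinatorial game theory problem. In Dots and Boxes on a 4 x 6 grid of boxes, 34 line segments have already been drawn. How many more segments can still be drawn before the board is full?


Grid: 4 x 6 boxes, i.e. 5 rows and 7 columns of dots.
Horizontal edges: (rows + 1) * cols = 5 * 6 = 30
Vertical edges: rows * (cols + 1) = 4 * 7 = 28
Total edges: 30 + 28 = 58
Edges drawn: 34
Remaining: 58 - 34 = 24

24


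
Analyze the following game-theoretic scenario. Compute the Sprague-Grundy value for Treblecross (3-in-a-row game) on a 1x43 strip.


Treblecross: place X on empty cells; 3-in-a-row wins.
Playing within two cells of an existing X lets the opponent win at once, so sensible play treats the cells i-2..i+2 around each X as dead. The player left with no safe cell loses, so this is a normal-play take-away game on strips of safe cells.
Placing X at cell i (0-indexed) of a strip of k safe cells leaves independent strips of sizes max(0, i-2) and max(0, k-i-3). Hence G(k) = mex{ G(max(0,i-2)) XOR G(max(0,k-i-3)) : 0 <= i < k }, with G(0) = 0.
G(1): splits (0,0):0^0=0 -> mex({0}) = 1
G(2): splits (0,0):0^0=0 -> mex({0}) = 1
G(3): splits (0,0):0^0=0 -> mex({0}) = 1
G(4): splits (0,1):0^1=1 (0,0):0^0=0 -> mex({0, 1}) = 2
G(5): splits (0,2):0^1=1 (0,1):0^1=1 (0,0):0^0=0 -> mex({0, 1}) = 2
G(6) = mex({1}) = 0
G(7) = mex({0, 1, 2}) = 3
G(8) = mex({0, 1, 2}) = 3
G(9) = mex({0, 2}) = 1
G(10) = mex({0, 2, 3}) = 1
G(11) = mex({0, 3}) = 1
G(12) = mex({1, 3}) = 0
G(13) = mex({0, 1, 2, 3}) = 4
G(14) = mex({0, 1, 2}) = 3
G(15) = mex({0, 1, 2}) = 3
G(16) = mex({0, 1, 2, 4}) = 3
G(17) = mex({0, 1, 3, 4}) = 2
G(18) = mex({0, 1, 3, 4}) = 2
G(19) = mex({0, 1, 3, 5}) = 2
G(20) = mex({0, 1, 2, 3, 5}) = 4
G(21) = mex({0, 1, 2, 3, 5}) = 4
G(22) = mex({1, 2, 6}) = 0
G(23) = mex({0, 1, 2, 3, 4, 6}) = 5
G(24) = mex({0, 1, 2, 3, 4}) = 5
G(25) = mex({0, 1, 3, 4, 7}) = 2
G(26) = mex({0, 1, 3, 4, 5, 7}) = 2
G(27) = mex({0, 1, 3, 5}) = 2
G(28) = mex({0, 1, 2, 5}) = 3
G(29) = mex({0, 1, 2, 4, 5, 6}) = 3
G(30) = mex({1, 2, 4, 6}) = 0
G(31) = mex({0, 1, 2, 3, 4, 6}) = 5
G(32) = mex({1, 2, 3, 4, 7}) = 0
G(33) = mex({0, 3, 7}) = 1
G(34) = mex({0, 2, 3, 5, 7}) = 1
G(35) = mex({0, 2, 3, 5, 6}) = 1
G(36) = mex({0, 1, 2, 5, 6}) = 3
G(37) = mex({0, 1, 2, 4, 5, 6}) = 3
G(38) = mex({0, 1, 2, 4}) = 3
G(39) = mex({0, 1, 2, 3, 4, 7}) = 5
G(40) = mex({0, 1, 2, 3, 4, 5, 7}) = 6
G(41) = mex({0, 1, 2, 3, 5, 7}) = 4
G(42) = mex({0, 1, 2, 3, 5, 6, 7}) = 4
G(43) = mex({0, 2, 3, 5, 6}) = 1
Therefore G(43) = 1.

1


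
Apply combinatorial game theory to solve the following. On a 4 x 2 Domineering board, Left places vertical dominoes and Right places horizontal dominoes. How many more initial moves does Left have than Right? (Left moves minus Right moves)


Board is 4 x 2 (rows x cols).
Left (vertical) placements: (rows-1) * cols = 3 * 2 = 6
Right (horizontal) placements: rows * (cols-1) = 4 * 1 = 4
Advantage = Left - Right = 6 - 4 = 2

2


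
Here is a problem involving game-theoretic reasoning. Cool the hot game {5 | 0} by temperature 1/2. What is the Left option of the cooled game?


Original game: {5 | 0} (a switch {a | b} with a > b).
Cooling by t (for t below the temperature (a - b)/2 = 5/2) taxes each move by t: {a | b} cooled by t is {a - t | b + t}.
Cooling amount: t = 1/2
Cooled Left option: 5 - 1/2 = 9/2
Cooled Right option: 0 + 1/2 = 1/2
Cooled game: {9/2 | 1/2}
Left option = 9/2

9/2


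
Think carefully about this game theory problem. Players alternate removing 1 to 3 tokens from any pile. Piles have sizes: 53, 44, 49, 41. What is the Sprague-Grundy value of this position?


Subtraction set: {1, 2, 3}
For this subtraction set, G(n) = n mod 4 (period = max + 1 = 4).
Pile 1 (size 53): G(53) = 53 mod 4 = 1
Pile 2 (size 44): G(44) = 44 mod 4 = 0
Pile 3 (size 49): G(49) = 49 mod 4 = 1
Pile 4 (size 41): G(41) = 41 mod 4 = 1
Total Grundy value = XOR of all: 1 XOR 0 XOR 1 XOR 1 = 1

1


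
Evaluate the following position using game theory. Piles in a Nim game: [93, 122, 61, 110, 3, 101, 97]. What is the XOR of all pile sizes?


We need the XOR (exclusive or) of all pile sizes.
After XOR-ing pile 1 (size 93): 0 XOR 93 = 93
After XOR-ing pile 2 (size 122): 93 XOR 122 = 39
After XOR-ing pile 3 (size 61): 39 XOR 61 = 26
After XOR-ing pile 4 (size 110): 26 XOR 110 = 116
After XOR-ing pile 5 (size 3): 116 XOR 3 = 119
After XOR-ing pile 6 (size 101): 119 XOR 101 = 18
After XOR-ing pile 7 (size 97): 18 XOR 97 = 115
The Nim-value of this position is 115.

115


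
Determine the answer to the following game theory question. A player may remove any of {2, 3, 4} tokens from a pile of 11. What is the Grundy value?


The subtraction set is S = {2, 3, 4}.
G(k) = mex{ G(k - s) : s in S, s <= k }. We compute iteratively: G(0) = 0.
G(1) = mex({}) = 0
G(2) = mex({0}) = 1
G(3) = mex({0}) = 1
G(4) = mex({0, 1}) = 2
G(5) = mex({0, 1}) = 2
G(6) = mex({1, 2}) = 0
G(7) = mex({1, 2}) = 0
G(8) = mex({0, 2}) = 1
G(9) = mex({0, 2}) = 1
Observe that G(6)..G(9) = 0, 0, 1, 1 repeats G(0)..G(3) = 0, 0, 1, 1.
For k >= max(S) = 4, G(k) is determined by the previous 4 values G(k-4)..G(k-1); a window of 4 consecutive values has recurred shifted by 6, so by induction G(k + 6) = G(k) for all k >= 0: the sequence is periodic from the start with period 6.
One period: G(0..5) = 0, 0, 1, 1, 2, 2.
11 mod 6 = 5, so G(11) = G(5) = 2.

2


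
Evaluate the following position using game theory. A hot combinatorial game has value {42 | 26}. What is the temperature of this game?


The game is {42 | 26}, a switch {a | b} with numbers a > b.
Cooling {a | b} by t gives {a - t | b + t}, which stops being hot when a - t = b + t, i.e. at t = (a - b)/2. So the temperature of a switch is (a - b)/2.
Temperature = (Left option - Right option) / 2
= (42 - (26)) / 2
= 16 / 2
= 8

8


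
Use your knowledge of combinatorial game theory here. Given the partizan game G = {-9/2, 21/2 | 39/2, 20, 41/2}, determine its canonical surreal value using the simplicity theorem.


Left options: {-9/2, 21/2}, max = 21/2
Right options: {39/2, 20, 41/2}, min = 39/2
All options are numbers and max(Left) < min(Right), so by the simplicity theorem the value is the simplest (earliest-born) number strictly between 21/2 and 39/2.
Integers 11 through 19 all lie strictly between 21/2 and 39/2.
Among integers, the simplest (lowest birthday = smallest |n|; 0 is born on day 0, +-n on day n) is 11.
No non-integer in the interval can be simpler: if x is a non-integer in the interval, then floor(x) or ceil(x) also lies in the interval (the interval contains an integer), and both are proper prefixes of x's sign expansion, i.e. born earlier. So the game value is 11.
Game value = 11

11


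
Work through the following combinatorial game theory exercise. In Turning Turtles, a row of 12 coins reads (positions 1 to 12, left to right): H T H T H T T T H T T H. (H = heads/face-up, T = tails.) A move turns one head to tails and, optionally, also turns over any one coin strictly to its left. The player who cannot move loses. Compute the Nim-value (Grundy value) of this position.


Coins: H T H T H T T T H T T H
Key fact: a single head at position k behaves exactly like a Nim heap of size k (turning it to T and optionally flipping a coin at j < k corresponds to moving the heap from k to j, or to 0), and heads combine as a disjunctive sum (two heads at the same place would cancel, matching j XOR j = 0). So the Nim-value is the XOR of the 1-indexed positions of the heads.
Face-up positions (1-indexed): [1, 3, 5, 9, 12]
XOR 0 with 1: 0 XOR 1 = 1
XOR 1 with 3: 1 XOR 3 = 2
XOR 2 with 5: 2 XOR 5 = 7
XOR 7 with 9: 7 XOR 9 = 14
XOR 14 with 12: 14 XOR 12 = 2
Nim-value = 2

2


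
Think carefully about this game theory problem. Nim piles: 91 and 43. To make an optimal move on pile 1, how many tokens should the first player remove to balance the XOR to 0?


Piles: 91 and 43
Current XOR: 91 XOR 43 = 112 (non-zero, so this is an N-position).
To make the XOR zero, we need to find a move that balances the piles.
For pile 1 (size 91): target = 91 XOR 112 = 43
We reduce pile 1 from 91 to 43.
Tokens removed: 91 - 43 = 48
Verification: 43 XOR 43 = 0

48


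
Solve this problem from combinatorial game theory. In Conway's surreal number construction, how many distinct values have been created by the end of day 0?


Day 0: {|} = 0 is born. Count = 1.
Day n: the number of surreal numbers born by day n is 2^(n+1) - 1.
By day 0: 2^1 - 1 = 1
By day 0: 1 surreal numbers.

1


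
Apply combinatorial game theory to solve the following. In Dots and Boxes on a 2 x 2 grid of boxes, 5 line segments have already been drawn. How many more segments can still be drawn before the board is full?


Grid: 2 x 2 boxes, i.e. 3 rows and 3 columns of dots.
Horizontal edges: (rows + 1) * cols = 3 * 2 = 6
Vertical edges: rows * (cols + 1) = 2 * 3 = 6
Total edges: 6 + 6 = 12
Edges drawn: 5
Remaining: 12 - 5 = 7

7


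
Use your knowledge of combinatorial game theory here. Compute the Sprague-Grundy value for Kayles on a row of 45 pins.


Kayles: a move removes 1 or 2 adjacent pins from a contiguous row.
Removing pins from a row of k leaves two independent rows (a, b) with a + b = k - 1 (one pin) or a + b = k - 2 (two pins); an end removal gives a = 0.
By Sprague-Grundy, G(k) = mex{ G(a) XOR G(b) } over all these splits. G(0) = 0.
G(1): splits (0,0):0^0=0 -> mex({0}) = 1
G(2): splits (0,1):0^1=1 (0,0):0^0=0 -> mex({0, 1}) = 2
G(3): splits (0,2):0^2=2 (1,1):1^1=0 (0,1):0^1=1 -> mex({0, 1, 2}) = 3
G(4): splits (0,3):0^3=3 (1,2):1^2=3 (0,2):0^2=2 (1,1):1^1=0 -> mex({0, 2, 3}) = 1
G(5): splits (0,4):0^1=1 (1,3):1^3=2 (2,2):2^2=0 (0,3):0^3=3 (1,2):1^2=3 -> mex({0, 1, 2, 3}) = 4
G(6) = mex({0, 1, 2, 4}) = 3
G(7) = mex({0, 1, 3, 4, 5}) = 2
G(8) = mex({0, 2, 3, 5, 6}) = 1
G(9) = mex({0, 1, 2, 3, 6, 7}) = 4
G(10) = mex({0, 1, 3, 4, 5, 7}) = 2
G(11) = mex({0, 1, 2, 3, 4, 5}) = 6
G(12) = mex({0, 1, 2, 3, 5, 6, 7}) = 4
G(13) = mex({0, 2, 3, 4, 6, 7}) = 1
G(14) = mex({0, 1, 4, 5, 6, 7}) = 2
G(15) = mex({0, 1, 2, 3, 4, 5, 6}) = 7
G(16) = mex({0, 2, 3, 5, 6, 7}) = 1
G(17) = mex({0, 1, 2, 3, 5, 6, 7}) = 4
G(18) = mex({0, 1, 2, 4, 5, 6}) = 3
G(19) = mex({0, 1, 3, 4, 5, 7}) = 2
G(20) = mex({0, 2, 3, 4, 5, 6, 7}) = 1
G(21) = mex({0, 1, 2, 3, 5, 6, 7}) = 4
G(22) = mex({0, 1, 2, 3, 4, 5, 7}) = 6
G(23) = mex({0, 1, 2, 3, 4, 5, 6}) = 7
G(24) = mex({0, 1, 2, 3, 5, 6, 7}) = 4
G(25) = mex({0, 2, 3, 4, 6, 7}) = 1
G(26) = mex({0, 1, 3, 4, 5, 6, 7}) = 2
G(27) = mex({0, 1, 2, 3, 4, 5, 6, 7}) = 8
G(28) = mex({0, 1, 2, 3, 4, 6, 7, 8}) = 5
G(29) = mex({0, 1, 2, 3, 5, 6, 7, 8, 9}) = 4
G(30) = mex({0, 1, 2, 3, 4, 5, 6, 9, 10}) = 7
G(31) = mex({0, 1, 3, 4, 5, 7, 10, 11}) = 2
G(32) = mex({0, 2, 3, 4, 5, 6, 7, 9, 11}) = 1
G(33) = mex({0, 1, 2, 3, 4, 5, 6, 7, 9, 12}) = 8
G(34) = mex({0, 1, 2, 3, 4, 5, 7, 8, 11, 12}) = 6
G(35) = mex({0, 1, 2, 3, 4, 5, 6, 8, 9, 10, 11}) = 7
G(36) = mex({0, 1, 2, 3, 5, 6, 7, 9, 10}) = 4
G(37) = mex({0, 2, 3, 4, 6, 7, 9, 10, 11, 12}) = 1
G(38) = mex({0, 1, 3, 4, 5, 6, 7, 9, 10, 11, 12}) = 2
G(39) = mex({0, 1, 2, 4, 5, 6, 7, 9, 10, 12, 14}) = 3
G(40) = mex({0, 2, 3, 4, 6, 7, 11, 12, 14}) = 1
G(41) = mex({0, 1, 2, 3, 5, 6, 7, 9, 10, 11, 12}) = 4
G(42) = mex({0, 1, 2, 3, 4, 5, 6, 9, 10}) = 7
G(43) = mex({0, 1, 3, 4, 5, 7, 9, 10, 12, 15}) = 2
G(44) = mex({0, 2, 3, 4, 5, 6, 7, 9, 10, 12, 15}) = 1
G(45) = mex({0, 1, 2, 3, 4, 5, 6, 7, 9, 10, 12, 14}) = 8
Therefore G(45) = 8.

8


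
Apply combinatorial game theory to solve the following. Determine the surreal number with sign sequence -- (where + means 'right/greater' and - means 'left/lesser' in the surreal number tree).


Sign expansion: --
Rule: track bounds (lo, hi), initially (-inf, +inf). On '+', the current value becomes lo and we move to the simplest number in (value, hi): value + 1 if hi = +inf, otherwise the midpoint (value + hi)/2. On '-', the current value becomes hi and we move to value - 1 if lo = -inf, otherwise the midpoint (lo + value)/2.
Start at 0.
Step 1: sign = -, move left. Bounds: (-inf, 0). Value = -1
Step 2: sign = -, move left. Bounds: (-inf, -1). Value = -2
The surreal number with sign expansion -- is -2.

-2


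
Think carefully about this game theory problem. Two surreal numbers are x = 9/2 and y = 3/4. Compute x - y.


x = 9/2, y = 3/4
Converting to common denominator: 4
x = 18/4, y = 3/4
x - y = 9/2 - 3/4 = 15/4

15/4


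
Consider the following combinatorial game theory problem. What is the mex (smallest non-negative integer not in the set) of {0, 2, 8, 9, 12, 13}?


Set = {0, 2, 8, 9, 12, 13}
0 is in the set.
1 is NOT in the set. This is the mex.
mex = 1

1


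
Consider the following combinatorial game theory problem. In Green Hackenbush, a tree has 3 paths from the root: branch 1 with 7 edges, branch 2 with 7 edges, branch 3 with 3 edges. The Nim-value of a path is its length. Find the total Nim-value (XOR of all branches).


The tree has 3 branches from the ground vertex.
In Green Hackenbush, the Nim-value of a simple path of length k is k.
Branch 1: length 7, Nim-value = 7
Branch 2: length 7, Nim-value = 7
Branch 3: length 3, Nim-value = 3
Total Nim-value = XOR of all branch values:
0 XOR 7 = 7
7 XOR 7 = 0
0 XOR 3 = 3
Nim-value of the tree = 3

3


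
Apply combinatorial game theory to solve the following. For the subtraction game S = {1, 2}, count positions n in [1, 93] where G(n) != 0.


Subtraction set S = {1, 2}, so G(n) = n mod 3.
G(n) = 0 when n is a multiple of 3.
Multiples of 3 in [1, 93]: 31
N-positions (nonzero Grundy) = 93 - 31 = 62

62


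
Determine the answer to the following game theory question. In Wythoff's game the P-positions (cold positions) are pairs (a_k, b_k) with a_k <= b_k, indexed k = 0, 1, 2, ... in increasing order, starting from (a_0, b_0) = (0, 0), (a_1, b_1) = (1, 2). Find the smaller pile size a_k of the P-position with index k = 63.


By Wythoff's theorem, a_k = floor(k * phi) and b_k = floor(k * phi^2) = a_k + k, where phi = (1 + sqrt(5))/2 is the golden ratio.
phi = (1 + sqrt(5))/2 = 1.618034
k = 63
k * phi = 63 * 1.618034 = 101.936141
a_63 = floor(k * phi) = 101

101


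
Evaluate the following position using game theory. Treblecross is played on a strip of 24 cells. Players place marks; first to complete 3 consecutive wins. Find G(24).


Treblecross: place X on empty cells; 3-in-a-row wins.
Playing within two cells of an existing X lets the opponent win at once, so sensible play treats the cells i-2..i+2 around each X as dead. The player left with no safe cell loses, so this is a normal-play take-away game on strips of safe cells.
Placing X at cell i (0-indexed) of a strip of k safe cells leaves independent strips of sizes max(0, i-2) and max(0, k-i-3). Hence G(k) = mex{ G(max(0,i-2)) XOR G(max(0,k-i-3)) : 0 <= i < k }, with G(0) = 0.
G(1): splits (0,0):0^0=0 -> mex({0}) = 1
G(2): splits (0,0):0^0=0 -> mex({0}) = 1
G(3): splits (0,0):0^0=0 -> mex({0}) = 1
G(4): splits (0,1):0^1=1 (0,0):0^0=0 -> mex({0, 1}) = 2
G(5): splits (0,2):0^1=1 (0,1):0^1=1 (0,0):0^0=0 -> mex({0, 1}) = 2
G(6) = mex({1}) = 0
G(7) = mex({0, 1, 2}) = 3
G(8) = mex({0, 1, 2}) = 3
G(9) = mex({0, 2}) = 1
G(10) = mex({0, 2, 3}) = 1
G(11) = mex({0, 3}) = 1
G(12) = mex({1, 3}) = 0
G(13) = mex({0, 1, 2, 3}) = 4
G(14) = mex({0, 1, 2}) = 3
G(15) = mex({0, 1, 2}) = 3
G(16) = mex({0, 1, 2, 4}) = 3
G(17) = mex({0, 1, 3, 4}) = 2
G(18) = mex({0, 1, 3, 4}) = 2
G(19) = mex({0, 1, 3, 5}) = 2
G(20) = mex({0, 1, 2, 3, 5}) = 4
G(21) = mex({0, 1, 2, 3, 5}) = 4
G(22) = mex({1, 2, 6}) = 0
G(23) = mex({0, 1, 2, 3, 4, 6}) = 5
G(24) = mex({0, 1, 2, 3, 4}) = 5
Therefore G(24) = 5.

5


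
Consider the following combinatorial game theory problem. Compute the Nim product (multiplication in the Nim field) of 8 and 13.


Nim multiplication is bilinear over XOR: (u XOR v) * w = (u*w) XOR (v*w).
So we split each operand into its bit components and XOR the pairwise Nim products.
8 = 8 (as XOR of powers of 2).
13 = 1 + 4 + 8 (as XOR of powers of 2).
Using the standard Nim-product table on single bits:
  2*2 = 3,   2*4 = 8,   2*8 = 12,
  4*4 = 6,   4*8 = 11,  8*8 = 13,
and  1*x = x (identity), k*l = l*k (commutative).
Pairwise Nim products:
  8 * 1 = 8
  8 * 4 = 11
  8 * 8 = 13
XOR them: 8 XOR 11 XOR 13 = 14.
Result: 8 * 13 = 14 (in Nim).

14


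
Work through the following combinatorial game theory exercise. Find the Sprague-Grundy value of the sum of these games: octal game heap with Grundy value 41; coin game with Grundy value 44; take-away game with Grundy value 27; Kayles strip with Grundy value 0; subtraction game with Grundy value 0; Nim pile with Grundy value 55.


By the Sprague-Grundy theorem, the Grundy value of a sum of games is the XOR of individual Grundy values.
octal game heap: Grundy value = 41. Running XOR: 0 XOR 41 = 41
coin game: Grundy value = 44. Running XOR: 41 XOR 44 = 5
take-away game: Grundy value = 27. Running XOR: 5 XOR 27 = 30
Kayles strip: Grundy value = 0. Running XOR: 30 XOR 0 = 30
subtraction game: Grundy value = 0. Running XOR: 30 XOR 0 = 30
Nim pile: Grundy value = 55. Running XOR: 30 XOR 55 = 41
The combined Grundy value is 41.

41


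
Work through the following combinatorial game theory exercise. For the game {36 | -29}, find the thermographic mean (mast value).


Game = {36 | -29}, a switch {a | b} with numbers a > b.
Its thermograph has left wall a - t and right wall b + t, which meet at t = (a - b)/2, where both equal (a + b)/2. So the mast (mean value) is at (a + b)/2.
Mean = (36 + (-29))/2 = 7/2 = 7/2

7/2


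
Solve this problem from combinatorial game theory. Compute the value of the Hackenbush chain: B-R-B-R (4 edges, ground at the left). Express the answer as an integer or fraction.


Edges (from ground): B-R-B-R
By Berlekamp's sign-expansion rule, a Blue-Red Hackenbush stalk has the value of the surreal number whose sign sequence is the edge sequence with B -> + and R -> -.
Sign sequence: +-+-
Trace the sign expansion in the surreal number tree, starting from 0:
Edge 1: B (sign +) -> bounds (0, +inf), value = 1
Edge 2: R (sign -) -> bounds (0, 1), value = 1/2
Edge 3: B (sign +) -> bounds (1/2, 1), value = 3/4
Edge 4: R (sign -) -> bounds (1/2, 3/4), value = 5/8
Game value = 5/8

5/8


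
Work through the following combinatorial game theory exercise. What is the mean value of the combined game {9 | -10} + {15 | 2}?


G1 = {9 | -10}, G2 = {15 | 2}
Each is a switch {a | b} with numbers a > b; its mean value is (a + b)/2, and mean value is additive over game sums: m(G1 + G2) = m(G1) + m(G2).
Mean of G1 = (9 + (-10))/2 = -1/2 = -1/2
Mean of G2 = (15 + (2))/2 = 17/2 = 17/2
Mean of G1 + G2 = -1/2 + 17/2 = 8

8


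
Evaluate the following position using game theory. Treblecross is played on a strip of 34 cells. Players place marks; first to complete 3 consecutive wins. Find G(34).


Treblecross: place X on empty cells; 3-in-a-row wins.
Playing within two cells of an existing X lets the opponent win at once, so sensible play treats the cells i-2..i+2 around each X as dead. The player left with no safe cell loses, so this is a normal-play take-away game on strips of safe cells.
Placing X at cell i (0-indexed) of a strip of k safe cells leaves independent strips of sizes max(0, i-2) and max(0, k-i-3). Hence G(k) = mex{ G(max(0,i-2)) XOR G(max(0,k-i-3)) : 0 <= i < k }, with G(0) = 0.
G(1): splits (0,0):0^0=0 -> mex({0}) = 1
G(2): splits (0,0):0^0=0 -> mex({0}) = 1
G(3): splits (0,0):0^0=0 -> mex({0}) = 1
G(4): splits (0,1):0^1=1 (0,0):0^0=0 -> mex({0, 1}) = 2
G(5): splits (0,2):0^1=1 (0,1):0^1=1 (0,0):0^0=0 -> mex({0, 1}) = 2
G(6) = mex({1}) = 0
G(7) = mex({0, 1, 2}) = 3
G(8) = mex({0, 1, 2}) = 3
G(9) = mex({0, 2}) = 1
G(10) = mex({0, 2, 3}) = 1
G(11) = mex({0, 3}) = 1
G(12) = mex({1, 3}) = 0
G(13) = mex({0, 1, 2, 3}) = 4
G(14) = mex({0, 1, 2}) = 3
G(15) = mex({0, 1, 2}) = 3
G(16) = mex({0, 1, 2, 4}) = 3
G(17) = mex({0, 1, 3, 4}) = 2
G(18) = mex({0, 1, 3, 4}) = 2
G(19) = mex({0, 1, 3, 5}) = 2
G(20) = mex({0, 1, 2, 3, 5}) = 4
G(21) = mex({0, 1, 2, 3, 5}) = 4
G(22) = mex({1, 2, 6}) = 0
G(23) = mex({0, 1, 2, 3, 4, 6}) = 5
G(24) = mex({0, 1, 2, 3, 4}) = 5
G(25) = mex({0, 1, 3, 4, 7}) = 2
G(26) = mex({0, 1, 3, 4, 5, 7}) = 2
G(27) = mex({0, 1, 3, 5}) = 2
G(28) = mex({0, 1, 2, 5}) = 3
G(29) = mex({0, 1, 2, 4, 5, 6}) = 3
G(30) = mex({1, 2, 4, 6}) = 0
G(31) = mex({0, 1, 2, 3, 4, 6}) = 5
G(32) = mex({1, 2, 3, 4, 7}) = 0
G(33) = mex({0, 3, 7}) = 1
G(34) = mex({0, 2, 3, 5, 7}) = 1
Therefore G(34) = 1.

1


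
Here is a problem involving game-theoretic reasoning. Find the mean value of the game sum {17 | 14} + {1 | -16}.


G1 = {17 | 14}, G2 = {1 | -16}
Each is a switch {a | b} with numbers a > b; its mean value is (a + b)/2, and mean value is additive over game sums: m(G1 + G2) = m(G1) + m(G2).
Mean of G1 = (17 + (14))/2 = 31/2 = 31/2
Mean of G2 = (1 + (-16))/2 = -15/2 = -15/2
Mean of G1 + G2 = 31/2 + -15/2 = 8

8


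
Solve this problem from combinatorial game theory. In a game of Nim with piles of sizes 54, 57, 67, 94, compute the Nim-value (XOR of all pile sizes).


We need the XOR (exclusive or) of all pile sizes.
After XOR-ing pile 1 (size 54): 0 XOR 54 = 54
After XOR-ing pile 2 (size 57): 54 XOR 57 = 15
After XOR-ing pile 3 (size 67): 15 XOR 67 = 76
After XOR-ing pile 4 (size 94): 76 XOR 94 = 18
The Nim-value of this position is 18.

18


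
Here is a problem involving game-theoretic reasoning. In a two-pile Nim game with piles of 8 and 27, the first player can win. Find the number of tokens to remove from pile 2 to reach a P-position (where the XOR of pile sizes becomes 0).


Piles: 8 and 27
Current XOR: 8 XOR 27 = 19 (non-zero, so this is an N-position).
To make the XOR zero, we need to find a move that balances the piles.
For pile 2 (size 27): target = 27 XOR 19 = 8
We reduce pile 2 from 27 to 8.
Tokens removed: 27 - 8 = 19
Verification: 8 XOR 8 = 0

19


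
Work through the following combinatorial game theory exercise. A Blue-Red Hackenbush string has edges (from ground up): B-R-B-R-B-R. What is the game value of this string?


Edges (from ground): B-R-B-R-B-R
By Berlekamp's sign-expansion rule, a Blue-Red Hackenbush stalk has the value of the surreal number whose sign sequence is the edge sequence with B -> + and R -> -.
Sign sequence: +-+-+-
Trace the sign expansion in the surreal number tree, starting from 0:
Edge 1: B (sign +) -> bounds (0, +inf), value = 1
Edge 2: R (sign -) -> bounds (0, 1), value = 1/2
Edge 3: B (sign +) -> bounds (1/2, 1), value = 3/4
Edge 4: R (sign -) -> bounds (1/2, 3/4), value = 5/8
Edge 5: B (sign +) -> bounds (5/8, 3/4), value = 11/16
Edge 6: R (sign -) -> bounds (5/8, 11/16), value = 21/32
Game value = 21/32

21/32


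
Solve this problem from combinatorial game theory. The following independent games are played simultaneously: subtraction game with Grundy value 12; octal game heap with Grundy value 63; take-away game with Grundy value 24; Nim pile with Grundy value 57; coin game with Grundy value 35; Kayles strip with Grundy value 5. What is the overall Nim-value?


By the Sprague-Grundy theorem, the Grundy value of a sum of games is the XOR of individual Grundy values.
subtraction game: Grundy value = 12. Running XOR: 0 XOR 12 = 12
octal game heap: Grundy value = 63. Running XOR: 12 XOR 63 = 51
take-away game: Grundy value = 24. Running XOR: 51 XOR 24 = 43
Nim pile: Grundy value = 57. Running XOR: 43 XOR 57 = 18
coin game: Grundy value = 35. Running XOR: 18 XOR 35 = 49
Kayles strip: Grundy value = 5. Running XOR: 49 XOR 5 = 52
The combined Grundy value is 52.

52


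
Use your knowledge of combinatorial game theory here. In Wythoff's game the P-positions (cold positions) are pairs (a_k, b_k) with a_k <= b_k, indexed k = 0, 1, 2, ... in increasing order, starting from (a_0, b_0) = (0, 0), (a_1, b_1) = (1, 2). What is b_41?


By Wythoff's theorem, a_k = floor(k * phi) and b_k = floor(k * phi^2) = a_k + k, where phi = (1 + sqrt(5))/2 is the golden ratio.
phi = (1 + sqrt(5))/2 = 1.618034
phi^2 = phi + 1 = 2.618034
k = 41
k * phi^2 = 41 * 2.618034 = 107.339394
b_41 = floor(k * phi^2) = 107 (check: a_41 + k = 66 + 41 = 107)

107


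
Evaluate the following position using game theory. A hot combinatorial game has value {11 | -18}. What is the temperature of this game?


The game is {11 | -18}, a switch {a | b} with numbers a > b.
Cooling {a | b} by t gives {a - t | b + t}, which stops being hot when a - t = b + t, i.e. at t = (a - b)/2. So the temperature of a switch is (a - b)/2.
Temperature = (Left option - Right option) / 2
= (11 - (-18)) / 2
= 29 / 2
= 29/2

29/2


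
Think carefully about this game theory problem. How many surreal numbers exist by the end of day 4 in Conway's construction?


Day 0: {|} = 0 is born. Count = 1.
Day n: the number of surreal numbers born by day n is 2^(n+1) - 1.
By day 0: 2^1 - 1 = 1
By day 1: 2^2 - 1 = 3
By day 2: 2^3 - 1 = 7
By day 3: 2^4 - 1 = 15
By day 4: 2^5 - 1 = 31
By day 4: 31 surreal numbers.

31


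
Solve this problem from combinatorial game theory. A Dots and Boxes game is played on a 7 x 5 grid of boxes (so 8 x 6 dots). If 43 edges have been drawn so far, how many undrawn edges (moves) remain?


Grid: 7 x 5 boxes, i.e. 8 rows and 6 columns of dots.
Horizontal edges: (rows + 1) * cols = 8 * 5 = 40
Vertical edges: rows * (cols + 1) = 7 * 6 = 42
Total edges: 40 + 42 = 82
Edges drawn: 43
Remaining: 82 - 43 = 39

39


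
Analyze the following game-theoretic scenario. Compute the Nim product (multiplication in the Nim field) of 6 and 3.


Nim multiplication is bilinear over XOR: (u XOR v) * w = (u*w) XOR (v*w).
So we split each operand into its bit components and XOR the pairwise Nim products.
6 = 2 + 4 (as XOR of powers of 2).
3 = 1 + 2 (as XOR of powers of 2).
Using the standard Nim-product table on single bits:
  2*2 = 3,   2*4 = 8,   2*8 = 12,
  4*4 = 6,   4*8 = 11,  8*8 = 13,
and  1*x = x (identity), k*l = l*k (commutative).
Pairwise Nim products:
  2 * 1 = 2
  2 * 2 = 3
  4 * 1 = 4
  4 * 2 = 8
XOR them: 2 XOR 3 XOR 4 XOR 8 = 13.
Result: 6 * 3 = 13 (in Nim).

13


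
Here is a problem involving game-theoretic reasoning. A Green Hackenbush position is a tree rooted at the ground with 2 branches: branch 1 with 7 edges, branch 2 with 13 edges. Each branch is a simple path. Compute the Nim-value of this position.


The tree has 2 branches from the ground vertex.
In Green Hackenbush, the Nim-value of a simple path of length k is k.
Branch 1: length 7, Nim-value = 7
Branch 2: length 13, Nim-value = 13
Total Nim-value = XOR of all branch values:
0 XOR 7 = 7
7 XOR 13 = 10
Nim-value of the tree = 10

10
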